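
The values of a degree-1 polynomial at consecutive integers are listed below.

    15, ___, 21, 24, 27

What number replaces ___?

Using the last 3 terms:
Δ: 3, 3
Constant first difference = 3.
Extend backward: 21 − 3 = 18

18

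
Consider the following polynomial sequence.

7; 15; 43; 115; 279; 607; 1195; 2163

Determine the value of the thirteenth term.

18583

First differences: 8 , 28 , 72 , 164 , 328 , 588 , 968
Second differences: 20 , 44 , 92 , 164 , 260 , 380
Third differences: 24 , 48 , 72 , 96 , 120
Fourth differences: 24 , 24 , 24 , 24
The fourth differences are constant (24).
120 + 24 = 144;  380 + 144 = 524;  968 + 524 = 1492;  2163 + 1492 = 3655
144 + 24 = 168;  524 + 168 = 692;  1492 + 692 = 2184;  3655 + 2184 = 5839
168 + 24 = 192;  692 + 192 = 884;  2184 + 884 = 3068;  5839 + 3068 = 8907
192 + 24 = 216;  884 + 216 = 1100;  3068 + 1100 = 4168;  8907 + 4168 = 13075
216 + 24 = 240;  1100 + 240 = 1340;  4168 + 1340 = 5508;  13075 + 5508 = 18583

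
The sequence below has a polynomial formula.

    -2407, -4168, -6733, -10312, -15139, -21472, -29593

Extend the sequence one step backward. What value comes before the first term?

-1264

Δ: -1761, -2565, -3579, -4827, -6333, -8121
Δ²: -804, -1014, -1248, -1506, -1788
Δ³: -210, -234, -258, -282
Δ⁴: -24, -24, -24
The fourth differences are constant at -24.
Work back: -210 + 24 = -186;  -804 + 186 = -618;  -1761 + 618 = -1143;  -2407 + 1143 = -1264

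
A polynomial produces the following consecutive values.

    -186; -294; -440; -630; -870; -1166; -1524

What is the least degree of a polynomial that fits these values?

3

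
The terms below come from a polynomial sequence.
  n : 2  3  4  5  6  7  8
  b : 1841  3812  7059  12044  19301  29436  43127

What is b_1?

756

First differences: 1971, 3247, 4985, 7257, 10135, 13691
Second differences: 1276, 1738, 2272, 2878, 3556
Third differences: 462, 534, 606, 678
Fourth differences: 72, 72, 72
The fourth differences are constant at 72.
Work back: 462 − 72 = 390;  1276 − 390 = 886;  1971 − 886 = 1085;  1841 − 1085 = 756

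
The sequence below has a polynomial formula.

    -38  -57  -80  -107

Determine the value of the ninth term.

-302

Δ: -19, -23, -27
Δ²: -4, -4
Second differences constant at -4.
-27 − 4 = -31;  -107 − 31 = -138
-31 − 4 = -35;  -138 − 35 = -173
-35 − 4 = -39;  -173 − 39 = -212
-39 − 4 = -43;  -212 − 43 = -255
-43 − 4 = -47;  -255 − 47 = -302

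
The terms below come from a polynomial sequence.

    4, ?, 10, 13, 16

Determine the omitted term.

Using the last 3 terms:
3, 3
Constant first difference = 3.
Extend backward: 10 − 3 = 7

7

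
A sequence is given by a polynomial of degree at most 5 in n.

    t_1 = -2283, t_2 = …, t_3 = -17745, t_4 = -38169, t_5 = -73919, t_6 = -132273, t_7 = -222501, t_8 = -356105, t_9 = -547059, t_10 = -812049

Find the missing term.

Using the last 8 terms:
-20424  -35750  -58354  -90228  -133604  -190954  -264990
-15326  -22604  -31874  -43376  -57350  -74036
-7278  -9270  -11502  -13974  -16686
-1992  -2232  -2472  -2712
-240  -240  -240
Constant fifth difference = -240.
Extend backward: -1992 + 240 = -1752;  -7278 + 1752 = -5526;  -15326 + 5526 = -9800;  -20424 + 9800 = -10624;  -17745 + 10624 = -7121

-7121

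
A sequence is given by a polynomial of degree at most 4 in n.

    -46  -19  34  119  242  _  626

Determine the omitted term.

409

Using the first 5 terms:
First differences: 27  53  85  123
Second differences: 26  32  38
Third differences: 6  6
Constant third difference = 6.
Extend forward: 38 + 6 = 44;  123 + 44 = 167;  242 + 167 = 409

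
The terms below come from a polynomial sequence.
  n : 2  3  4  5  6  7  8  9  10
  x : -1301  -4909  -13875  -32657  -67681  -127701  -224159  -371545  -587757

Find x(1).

-201

-3608  -8966  -18782  -35024  -60020  -96458  -147386  -216212
-5358  -9816  -16242  -24996  -36438  -50928  -68826
-4458  -6426  -8754  -11442  -14490  -17898
-1968  -2328  -2688  -3048  -3408
-360  -360  -360  -360
The fifth differences are constant at -360.
Work back: -1968 + 360 = -1608;  -4458 + 1608 = -2850;  -5358 + 2850 = -2508;  -3608 + 2508 = -1100;  -1301 + 1100 = -201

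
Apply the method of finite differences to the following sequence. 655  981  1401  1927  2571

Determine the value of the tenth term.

D1: 326 , 420 , 526 , 644
D2: 94 , 106 , 118
D3: 12 , 12
The third differences are constant (12).
118 + 12 = 130;  644 + 130 = 774;  2571 + 774 = 3345
130 + 12 = 142;  774 + 142 = 916;  3345 + 916 = 4261
142 + 12 = 154;  916 + 154 = 1070;  4261 + 1070 = 5331
154 + 12 = 166;  1070 + 166 = 1236;  5331 + 1236 = 6567
166 + 12 = 178;  1236 + 178 = 1414;  6567 + 1414 = 7981

7981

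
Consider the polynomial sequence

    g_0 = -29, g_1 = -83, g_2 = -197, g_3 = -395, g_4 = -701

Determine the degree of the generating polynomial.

3

-54, -114, -198, -306
-60, -84, -108
-24, -24
The third differences are constant, so the polynomial has degree 3.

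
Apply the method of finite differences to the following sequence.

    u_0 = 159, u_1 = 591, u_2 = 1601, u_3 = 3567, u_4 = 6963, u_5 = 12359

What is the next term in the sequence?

D1: 432, 1010, 1966, 3396, 5396
D2: 578, 956, 1430, 2000
D3: 378, 474, 570
D4: 96, 96
Constant fourth difference = 96, so extend:
570 + 96 = 666;  2000 + 666 = 2666;  5396 + 2666 = 8062;  12359 + 8062 = 20421

20421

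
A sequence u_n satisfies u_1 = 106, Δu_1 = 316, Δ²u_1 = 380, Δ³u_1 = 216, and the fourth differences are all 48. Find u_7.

12742

Build the table forward from the leading diagonal:
Fourth differences: 48, 48, 48, 48, 48, 48, 48
Third differences: 216, 264, 312, 360, 408, 456, 504
Second differences: 380, 596, 860, 1172, 1532, 1940, 2396
First differences: 316, 696, 1292, 2152, 3324, 4856, 6796
u: 106, 422, 1118, 2410, 4562, 7886, 12742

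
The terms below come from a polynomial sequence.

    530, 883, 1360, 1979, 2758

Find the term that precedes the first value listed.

283

353, 477, 619, 779
124, 142, 160
18, 18
The third differences are constant at 18.
Work back: 124 − 18 = 106;  353 − 106 = 247;  530 − 247 = 283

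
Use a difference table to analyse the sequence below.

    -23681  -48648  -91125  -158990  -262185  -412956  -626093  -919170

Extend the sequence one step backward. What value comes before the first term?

-24967, -42477, -67865, -103195, -150771, -213137, -293077
-17510, -25388, -35330, -47576, -62366, -79940
-7878, -9942, -12246, -14790, -17574
-2064, -2304, -2544, -2784
-240, -240, -240
The fifth differences are constant at -240.
Work back: -2064 + 240 = -1824;  -7878 + 1824 = -6054;  -17510 + 6054 = -11456;  -24967 + 11456 = -13511;  -23681 + 13511 = -10170

-10170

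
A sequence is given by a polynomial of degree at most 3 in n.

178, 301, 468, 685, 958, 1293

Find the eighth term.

First differences: 123 , 167 , 217 , 273 , 335
Second differences: 44 , 50 , 56 , 62
Third differences: 6 , 6 , 6
Constant third difference = 6, so extend:
62 + 6 = 68;  335 + 68 = 403;  1293 + 403 = 1696
68 + 6 = 74;  403 + 74 = 477;  1696 + 477 = 2173

2173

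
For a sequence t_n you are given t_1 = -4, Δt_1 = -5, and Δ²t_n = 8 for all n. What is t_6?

51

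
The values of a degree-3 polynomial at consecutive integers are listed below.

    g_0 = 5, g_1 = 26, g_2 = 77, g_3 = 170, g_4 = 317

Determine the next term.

Δ: 21  51  93  147
Δ²: 30  42  54
Δ³: 12  12
Constant third difference = 12, so extend:
54 + 12 = 66;  147 + 66 = 213;  317 + 213 = 530

530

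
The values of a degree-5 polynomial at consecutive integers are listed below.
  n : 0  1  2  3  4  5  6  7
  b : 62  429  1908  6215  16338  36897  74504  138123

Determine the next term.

Δ: 367  1479  4307  10123  20559  37607  63619
Δ²: 1112  2828  5816  10436  17048  26012
Δ³: 1716  2988  4620  6612  8964
Δ⁴: 1272  1632  1992  2352
Δ⁵: 360  360  360
Fifth differences constant at 360.
2352 + 360 = 2712;  8964 + 2712 = 11676;  26012 + 11676 = 37688;  63619 + 37688 = 101307;  138123 + 101307 = 239430

239430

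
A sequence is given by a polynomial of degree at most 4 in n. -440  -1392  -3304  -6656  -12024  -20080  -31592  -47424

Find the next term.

D1: -952, -1912, -3352, -5368, -8056, -11512, -15832
D2: -960, -1440, -2016, -2688, -3456, -4320
D3: -480, -576, -672, -768, -864
D4: -96, -96, -96, -96
Fourth differences constant at -96.
-864 − 96 = -960;  -4320 − 960 = -5280;  -15832 − 5280 = -21112;  -47424 − 21112 = -68536

-68536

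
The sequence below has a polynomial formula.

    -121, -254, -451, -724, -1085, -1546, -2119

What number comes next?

-2816

First differences: -133  -197  -273  -361  -461  -573
Second differences: -64  -76  -88  -100  -112
Third differences: -12  -12  -12  -12
The third differences are constant (-12).
-112 − 12 = -124;  -573 − 124 = -697;  -2119 − 697 = -2816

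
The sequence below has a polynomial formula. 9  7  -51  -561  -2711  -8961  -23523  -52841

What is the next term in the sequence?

-106071

-2  -58  -510  -2150  -6250  -14562  -29318
-56  -452  -1640  -4100  -8312  -14756
-396  -1188  -2460  -4212  -6444
-792  -1272  -1752  -2232
-480  -480  -480
Fifth differences constant at -480.
-2232 − 480 = -2712;  -6444 − 2712 = -9156;  -14756 − 9156 = -23912;  -29318 − 23912 = -53230;  -52841 − 53230 = -106071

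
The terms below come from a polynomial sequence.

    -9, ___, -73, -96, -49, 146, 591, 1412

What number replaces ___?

-34

Using the last 6 terms:
-23, 47, 195, 445, 821
70, 148, 250, 376
78, 102, 126
24, 24
Constant fourth difference = 24.
Extend backward: 78 − 24 = 54;  70 − 54 = 16;  -23 − 16 = -39;  -73 + 39 = -34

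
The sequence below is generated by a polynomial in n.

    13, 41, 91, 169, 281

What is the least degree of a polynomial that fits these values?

D1: 28, 50, 78, 112
D2: 22, 28, 34
D3: 6, 6
The third differences are constant, so the polynomial has degree 3.

3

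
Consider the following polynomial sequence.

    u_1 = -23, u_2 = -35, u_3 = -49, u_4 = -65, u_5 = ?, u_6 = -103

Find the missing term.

-83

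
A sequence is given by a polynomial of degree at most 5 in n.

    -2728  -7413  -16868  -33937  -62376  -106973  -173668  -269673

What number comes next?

First differences: -4685, -9455, -17069, -28439, -44597, -66695, -96005
Second differences: -4770, -7614, -11370, -16158, -22098, -29310
Third differences: -2844, -3756, -4788, -5940, -7212
Fourth differences: -912, -1032, -1152, -1272
Fifth differences: -120, -120, -120
Constant fifth difference = -120, so extend:
-1272 − 120 = -1392;  -7212 − 1392 = -8604;  -29310 − 8604 = -37914;  -96005 − 37914 = -133919;  -269673 − 133919 = -403592

-403592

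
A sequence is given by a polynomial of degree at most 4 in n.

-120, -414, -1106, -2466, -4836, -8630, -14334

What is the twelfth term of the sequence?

Δ: -294, -692, -1360, -2370, -3794, -5704
Δ²: -398, -668, -1010, -1424, -1910
Δ³: -270, -342, -414, -486
Δ⁴: -72, -72, -72
Constant fourth difference = -72, so extend:
-486 − 72 = -558;  -1910 − 558 = -2468;  -5704 − 2468 = -8172;  -14334 − 8172 = -22506
-558 − 72 = -630;  -2468 − 630 = -3098;  -8172 − 3098 = -11270;  -22506 − 11270 = -33776
-630 − 72 = -702;  -3098 − 702 = -3800;  -11270 − 3800 = -15070;  -33776 − 15070 = -48846
-702 − 72 = -774;  -3800 − 774 = -4574;  -15070 − 4574 = -19644;  -48846 − 19644 = -68490
-774 − 72 = -846;  -4574 − 846 = -5420;  -19644 − 5420 = -25064;  -68490 − 25064 = -93554

-93554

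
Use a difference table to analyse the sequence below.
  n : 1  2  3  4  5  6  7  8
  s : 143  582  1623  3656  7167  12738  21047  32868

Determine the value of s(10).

70622

D1: 439 , 1041 , 2033 , 3511 , 5571 , 8309 , 11821
D2: 602 , 992 , 1478 , 2060 , 2738 , 3512
D3: 390 , 486 , 582 , 678 , 774
D4: 96 , 96 , 96 , 96
The fourth differences are constant (96).
774 + 96 = 870;  3512 + 870 = 4382;  11821 + 4382 = 16203;  32868 + 16203 = 49071
870 + 96 = 966;  4382 + 966 = 5348;  16203 + 5348 = 21551;  49071 + 21551 = 70622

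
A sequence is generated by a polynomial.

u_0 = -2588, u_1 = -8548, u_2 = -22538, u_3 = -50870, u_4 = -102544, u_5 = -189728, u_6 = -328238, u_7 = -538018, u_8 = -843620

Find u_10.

D1: -5960, -13990, -28332, -51674, -87184, -138510, -209780, -305602
D2: -8030, -14342, -23342, -35510, -51326, -71270, -95822
D3: -6312, -9000, -12168, -15816, -19944, -24552
D4: -2688, -3168, -3648, -4128, -4608
D5: -480, -480, -480, -480
Constant fifth difference = -480, so extend:
-4608 − 480 = -5088;  -24552 − 5088 = -29640;  -95822 − 29640 = -125462;  -305602 − 125462 = -431064;  -843620 − 431064 = -1274684
-5088 − 480 = -5568;  -29640 − 5568 = -35208;  -125462 − 35208 = -160670;  -431064 − 160670 = -591734;  -1274684 − 591734 = -1866418

-1866418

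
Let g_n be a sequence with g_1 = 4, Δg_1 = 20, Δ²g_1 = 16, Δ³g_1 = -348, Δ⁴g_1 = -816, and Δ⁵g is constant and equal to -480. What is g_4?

Build the table forward from the leading diagonal:
Δ⁵: -480  -480  -480  -480
Δ⁴: -816  -1296  -1776  -2256
Δ³: -348  -1164  -2460  -4236
Δ²: 16  -332  -1496  -3956
Δ: 20  36  -296  -1792
g: 4  24  60  -236

-236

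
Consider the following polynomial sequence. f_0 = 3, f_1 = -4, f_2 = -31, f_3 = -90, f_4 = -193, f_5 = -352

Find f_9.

Δ: -7, -27, -59, -103, -159
Δ²: -20, -32, -44, -56
Δ³: -12, -12, -12
The third differences are constant (-12).
-56 − 12 = -68;  -159 − 68 = -227;  -352 − 227 = -579
-68 − 12 = -80;  -227 − 80 = -307;  -579 − 307 = -886
-80 − 12 = -92;  -307 − 92 = -399;  -886 − 399 = -1285
-92 − 12 = -104;  -399 − 104 = -503;  -1285 − 503 = -1788

-1788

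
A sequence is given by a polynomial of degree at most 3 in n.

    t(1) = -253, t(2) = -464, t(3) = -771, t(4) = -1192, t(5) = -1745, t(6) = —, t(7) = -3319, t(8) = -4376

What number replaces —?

Using the first 5 terms:
Δ: -211  -307  -421  -553
Δ²: -96  -114  -132
Δ³: -18  -18
Constant third difference = -18.
Extend forward: -132 − 18 = -150;  -553 − 150 = -703;  -1745 − 703 = -2448

-2448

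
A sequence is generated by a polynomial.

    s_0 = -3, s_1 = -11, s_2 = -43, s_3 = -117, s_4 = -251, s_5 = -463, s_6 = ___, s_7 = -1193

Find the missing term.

-771

Using the first 6 terms:
Δ: -8, -32, -74, -134, -212
Δ²: -24, -42, -60, -78
Δ³: -18, -18, -18
Constant third difference = -18.
Extend forward: -78 − 18 = -96;  -212 − 96 = -308;  -463 − 308 = -771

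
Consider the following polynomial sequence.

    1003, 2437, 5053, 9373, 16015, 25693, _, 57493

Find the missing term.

39217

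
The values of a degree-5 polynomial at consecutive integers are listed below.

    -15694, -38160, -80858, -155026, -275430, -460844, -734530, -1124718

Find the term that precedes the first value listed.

-5270

D1: -22466  -42698  -74168  -120404  -185414  -273686  -390188
D2: -20232  -31470  -46236  -65010  -88272  -116502
D3: -11238  -14766  -18774  -23262  -28230
D4: -3528  -4008  -4488  -4968
D5: -480  -480  -480
The fifth differences are constant at -480.
Work back: -3528 + 480 = -3048;  -11238 + 3048 = -8190;  -20232 + 8190 = -12042;  -22466 + 12042 = -10424;  -15694 + 10424 = -5270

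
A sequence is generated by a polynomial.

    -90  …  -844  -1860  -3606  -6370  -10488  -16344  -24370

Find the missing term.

-318

Using the last 7 terms:
D1: -1016, -1746, -2764, -4118, -5856, -8026
D2: -730, -1018, -1354, -1738, -2170
D3: -288, -336, -384, -432
D4: -48, -48, -48
Constant fourth difference = -48.
Extend backward: -288 + 48 = -240;  -730 + 240 = -490;  -1016 + 490 = -526;  -844 + 526 = -318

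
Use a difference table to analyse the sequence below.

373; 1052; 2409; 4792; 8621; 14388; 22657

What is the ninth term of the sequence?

Δ: 679, 1357, 2383, 3829, 5767, 8269
Δ²: 678, 1026, 1446, 1938, 2502
Δ³: 348, 420, 492, 564
Δ⁴: 72, 72, 72
The fourth differences are constant (72).
564 + 72 = 636;  2502 + 636 = 3138;  8269 + 3138 = 11407;  22657 + 11407 = 34064
636 + 72 = 708;  3138 + 708 = 3846;  11407 + 3846 = 15253;  34064 + 15253 = 49317

49317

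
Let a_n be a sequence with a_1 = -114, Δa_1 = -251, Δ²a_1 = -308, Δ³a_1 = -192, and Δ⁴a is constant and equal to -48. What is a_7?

-10800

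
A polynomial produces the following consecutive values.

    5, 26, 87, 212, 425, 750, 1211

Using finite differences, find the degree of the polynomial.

3

21, 61, 125, 213, 325, 461
40, 64, 88, 112, 136
24, 24, 24, 24
The third differences are constant, so the polynomial has degree 3.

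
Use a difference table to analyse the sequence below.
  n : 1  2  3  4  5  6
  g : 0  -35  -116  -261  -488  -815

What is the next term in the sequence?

-35 , -81 , -145 , -227 , -327
-46 , -64 , -82 , -100
-18 , -18 , -18
The third differences are constant (-18).
-100 − 18 = -118;  -327 − 118 = -445;  -815 − 445 = -1260

-1260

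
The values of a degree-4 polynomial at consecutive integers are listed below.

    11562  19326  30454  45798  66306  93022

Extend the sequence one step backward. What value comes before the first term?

First differences: 7764  11128  15344  20508  26716
Second differences: 3364  4216  5164  6208
Third differences: 852  948  1044
Fourth differences: 96  96
The fourth differences are constant at 96.
Work back: 852 − 96 = 756;  3364 − 756 = 2608;  7764 − 2608 = 5156;  11562 − 5156 = 6406

6406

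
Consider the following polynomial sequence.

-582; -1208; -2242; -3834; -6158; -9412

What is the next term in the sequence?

-13818

Δ: -626, -1034, -1592, -2324, -3254
Δ²: -408, -558, -732, -930
Δ³: -150, -174, -198
Δ⁴: -24, -24
Fourth differences constant at -24.
-198 − 24 = -222;  -930 − 222 = -1152;  -3254 − 1152 = -4406;  -9412 − 4406 = -13818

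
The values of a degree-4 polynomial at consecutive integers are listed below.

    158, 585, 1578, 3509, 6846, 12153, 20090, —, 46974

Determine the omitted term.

31413

Using the first 7 terms:
Δ: 427  993  1931  3337  5307  7937
Δ²: 566  938  1406  1970  2630
Δ³: 372  468  564  660
Δ⁴: 96  96  96
Constant fourth difference = 96.
Extend forward: 660 + 96 = 756;  2630 + 756 = 3386;  7937 + 3386 = 11323;  20090 + 11323 = 31413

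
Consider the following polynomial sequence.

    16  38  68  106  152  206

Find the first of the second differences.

D1: 22, 30, 38, 46, 54
D2: 8, 8, 8, 8

8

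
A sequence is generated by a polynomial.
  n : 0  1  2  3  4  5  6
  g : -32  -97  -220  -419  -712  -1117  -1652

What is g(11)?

-6907

Δ: -65  -123  -199  -293  -405  -535
Δ²: -58  -76  -94  -112  -130
Δ³: -18  -18  -18  -18
The third differences are constant (-18).
-130 − 18 = -148;  -535 − 148 = -683;  -1652 − 683 = -2335
-148 − 18 = -166;  -683 − 166 = -849;  -2335 − 849 = -3184
-166 − 18 = -184;  -849 − 184 = -1033;  -3184 − 1033 = -4217
-184 − 18 = -202;  -1033 − 202 = -1235;  -4217 − 1235 = -5452
-202 − 18 = -220;  -1235 − 220 = -1455;  -5452 − 1455 = -6907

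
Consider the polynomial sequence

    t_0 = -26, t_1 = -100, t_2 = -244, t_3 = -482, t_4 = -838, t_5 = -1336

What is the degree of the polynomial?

Δ: -74, -144, -238, -356, -498
Δ²: -70, -94, -118, -142
Δ³: -24, -24, -24
The third differences are constant, so the polynomial has degree 3.

3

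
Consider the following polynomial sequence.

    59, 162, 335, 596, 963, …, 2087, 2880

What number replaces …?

Using the first 5 terms:
Δ: 103  173  261  367
Δ²: 70  88  106
Δ³: 18  18
Constant third difference = 18.
Extend forward: 106 + 18 = 124;  367 + 124 = 491;  963 + 491 = 1454

1454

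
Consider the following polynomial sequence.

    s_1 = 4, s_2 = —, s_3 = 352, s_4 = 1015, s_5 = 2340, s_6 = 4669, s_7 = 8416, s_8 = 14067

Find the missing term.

81

Using the last 6 terms:
D1: 663, 1325, 2329, 3747, 5651
D2: 662, 1004, 1418, 1904
D3: 342, 414, 486
D4: 72, 72
Constant fourth difference = 72.
Extend backward: 342 − 72 = 270;  662 − 270 = 392;  663 − 392 = 271;  352 − 271 = 81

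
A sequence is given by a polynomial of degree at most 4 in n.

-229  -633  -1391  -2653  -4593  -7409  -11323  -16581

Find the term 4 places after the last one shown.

-56813

-404 , -758 , -1262 , -1940 , -2816 , -3914 , -5258
-354 , -504 , -678 , -876 , -1098 , -1344
-150 , -174 , -198 , -222 , -246
-24 , -24 , -24 , -24
Fourth differences constant at -24.
-246 − 24 = -270;  -1344 − 270 = -1614;  -5258 − 1614 = -6872;  -16581 − 6872 = -23453
-270 − 24 = -294;  -1614 − 294 = -1908;  -6872 − 1908 = -8780;  -23453 − 8780 = -32233
-294 − 24 = -318;  -1908 − 318 = -2226;  -8780 − 2226 = -11006;  -32233 − 11006 = -43239
-318 − 24 = -342;  -2226 − 342 = -2568;  -11006 − 2568 = -13574;  -43239 − 13574 = -56813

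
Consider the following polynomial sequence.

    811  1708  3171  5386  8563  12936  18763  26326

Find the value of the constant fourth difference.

24

First differences: 897, 1463, 2215, 3177, 4373, 5827, 7563
Second differences: 566, 752, 962, 1196, 1454, 1736
Third differences: 186, 210, 234, 258, 282
Fourth differences: 24, 24, 24, 24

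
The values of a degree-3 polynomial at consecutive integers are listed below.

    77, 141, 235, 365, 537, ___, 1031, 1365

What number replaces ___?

Using the first 5 terms:
D1: 64  94  130  172
D2: 30  36  42
D3: 6  6
Constant third difference = 6.
Extend forward: 42 + 6 = 48;  172 + 48 = 220;  537 + 220 = 757

757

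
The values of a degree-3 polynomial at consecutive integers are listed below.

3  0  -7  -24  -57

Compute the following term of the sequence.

First differences: -3, -7, -17, -33
Second differences: -4, -10, -16
Third differences: -6, -6
Third differences constant at -6.
-16 − 6 = -22;  -33 − 22 = -55;  -57 − 55 = -112

-112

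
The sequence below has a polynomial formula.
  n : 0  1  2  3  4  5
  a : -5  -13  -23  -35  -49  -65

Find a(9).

Δ: -8  -10  -12  -14  -16
Δ²: -2  -2  -2  -2
Constant second difference = -2, so extend:
-16 − 2 = -18;  -65 − 18 = -83
-18 − 2 = -20;  -83 − 20 = -103
-20 − 2 = -22;  -103 − 22 = -125
-22 − 2 = -24;  -125 − 24 = -149

-149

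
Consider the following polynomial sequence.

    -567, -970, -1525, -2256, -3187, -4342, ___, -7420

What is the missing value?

-5745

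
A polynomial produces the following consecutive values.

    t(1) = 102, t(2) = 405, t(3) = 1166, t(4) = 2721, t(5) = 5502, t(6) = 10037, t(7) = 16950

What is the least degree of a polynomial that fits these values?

4

D1: 303, 761, 1555, 2781, 4535, 6913
D2: 458, 794, 1226, 1754, 2378
D3: 336, 432, 528, 624
D4: 96, 96, 96
The fourth differences are constant, so the polynomial has degree 4.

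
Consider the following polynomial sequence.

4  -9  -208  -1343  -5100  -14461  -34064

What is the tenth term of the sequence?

-233105

Δ: -13  -199  -1135  -3757  -9361  -19603
Δ²: -186  -936  -2622  -5604  -10242
Δ³: -750  -1686  -2982  -4638
Δ⁴: -936  -1296  -1656
Δ⁵: -360  -360
The fifth differences are constant (-360).
-1656 − 360 = -2016;  -4638 − 2016 = -6654;  -10242 − 6654 = -16896;  -19603 − 16896 = -36499;  -34064 − 36499 = -70563
-2016 − 360 = -2376;  -6654 − 2376 = -9030;  -16896 − 9030 = -25926;  -36499 − 25926 = -62425;  -70563 − 62425 = -132988
-2376 − 360 = -2736;  -9030 − 2736 = -11766;  -25926 − 11766 = -37692;  -62425 − 37692 = -100117;  -132988 − 100117 = -233105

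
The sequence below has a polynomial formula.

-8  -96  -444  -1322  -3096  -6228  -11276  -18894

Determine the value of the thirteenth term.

-125144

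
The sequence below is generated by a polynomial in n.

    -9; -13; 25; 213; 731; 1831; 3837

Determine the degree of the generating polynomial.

D1: -4, 38, 188, 518, 1100, 2006
D2: 42, 150, 330, 582, 906
D3: 108, 180, 252, 324
D4: 72, 72, 72
The fourth differences are constant, so the polynomial has degree 4.

4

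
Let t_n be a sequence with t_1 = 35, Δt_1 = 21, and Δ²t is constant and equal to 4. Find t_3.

Build the table forward from the leading diagonal:
Δ²: 4  4  4
Δ: 21  25  29
t: 35  56  81

81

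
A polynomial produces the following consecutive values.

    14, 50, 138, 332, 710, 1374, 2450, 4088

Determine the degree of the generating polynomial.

4

First differences: 36, 88, 194, 378, 664, 1076, 1638
Second differences: 52, 106, 184, 286, 412, 562
Third differences: 54, 78, 102, 126, 150
Fourth differences: 24, 24, 24, 24
The fourth differences are constant, so the polynomial has degree 4.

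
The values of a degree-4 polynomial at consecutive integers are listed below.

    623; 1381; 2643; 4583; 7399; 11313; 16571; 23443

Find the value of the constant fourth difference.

24

D1: 758, 1262, 1940, 2816, 3914, 5258, 6872
D2: 504, 678, 876, 1098, 1344, 1614
D3: 174, 198, 222, 246, 270
D4: 24, 24, 24, 24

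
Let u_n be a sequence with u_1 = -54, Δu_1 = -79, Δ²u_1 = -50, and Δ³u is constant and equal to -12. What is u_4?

-453

Build the table forward from the leading diagonal:
D3: -12  -12  -12  -12
D2: -50  -62  -74  -86
D1: -79  -129  -191  -265
u: -54  -133  -262  -453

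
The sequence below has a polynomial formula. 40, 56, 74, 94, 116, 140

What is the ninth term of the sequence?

First differences: 16, 18, 20, 22, 24
Second differences: 2, 2, 2, 2
The second differences are constant (2).
24 + 2 = 26;  140 + 26 = 166
26 + 2 = 28;  166 + 28 = 194
28 + 2 = 30;  194 + 30 = 224

224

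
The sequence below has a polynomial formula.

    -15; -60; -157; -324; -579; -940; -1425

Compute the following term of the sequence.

Δ: -45  -97  -167  -255  -361  -485
Δ²: -52  -70  -88  -106  -124
Δ³: -18  -18  -18  -18
Constant third difference = -18, so extend:
-124 − 18 = -142;  -485 − 142 = -627;  -1425 − 627 = -2052

-2052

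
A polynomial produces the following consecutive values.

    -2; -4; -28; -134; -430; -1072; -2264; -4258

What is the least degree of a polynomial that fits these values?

4

Δ: -2, -24, -106, -296, -642, -1192, -1994
Δ²: -22, -82, -190, -346, -550, -802
Δ³: -60, -108, -156, -204, -252
Δ⁴: -48, -48, -48, -48
The fourth differences are constant, so the polynomial has degree 4.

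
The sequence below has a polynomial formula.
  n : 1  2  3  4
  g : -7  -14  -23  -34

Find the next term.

-47

-7, -9, -11
-2, -2
The second differences are constant (-2).
-11 − 2 = -13;  -34 − 13 = -47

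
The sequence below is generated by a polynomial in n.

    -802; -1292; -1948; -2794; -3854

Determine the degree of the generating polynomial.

3

D1: -490, -656, -846, -1060
D2: -166, -190, -214
D3: -24, -24
The third differences are constant, so the polynomial has degree 3.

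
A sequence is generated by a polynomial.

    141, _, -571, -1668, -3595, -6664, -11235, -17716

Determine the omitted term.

Using the last 6 terms:
Δ: -1097  -1927  -3069  -4571  -6481
Δ²: -830  -1142  -1502  -1910
Δ³: -312  -360  -408
Δ⁴: -48  -48
Constant fourth difference = -48.
Extend backward: -312 + 48 = -264;  -830 + 264 = -566;  -1097 + 566 = -531;  -571 + 531 = -40

-40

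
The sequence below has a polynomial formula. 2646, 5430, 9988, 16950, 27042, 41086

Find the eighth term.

First differences: 2784 , 4558 , 6962 , 10092 , 14044
Second differences: 1774 , 2404 , 3130 , 3952
Third differences: 630 , 726 , 822
Fourth differences: 96 , 96
The fourth differences are constant (96).
822 + 96 = 918;  3952 + 918 = 4870;  14044 + 4870 = 18914;  41086 + 18914 = 60000
918 + 96 = 1014;  4870 + 1014 = 5884;  18914 + 5884 = 24798;  60000 + 24798 = 84798

84798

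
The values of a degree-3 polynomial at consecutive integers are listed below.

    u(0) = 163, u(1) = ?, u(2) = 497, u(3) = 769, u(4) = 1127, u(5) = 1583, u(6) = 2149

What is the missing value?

Using the last 5 terms:
D1: 272, 358, 456, 566
D2: 86, 98, 110
D3: 12, 12
Constant third difference = 12.
Extend backward: 86 − 12 = 74;  272 − 74 = 198;  497 − 198 = 299

299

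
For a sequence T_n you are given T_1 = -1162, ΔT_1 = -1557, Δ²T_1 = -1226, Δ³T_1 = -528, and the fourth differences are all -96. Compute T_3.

-5502

Build the table forward from the leading diagonal:
Fourth differences: -96  -96  -96
Third differences: -528  -624  -720
Second differences: -1226  -1754  -2378
First differences: -1557  -2783  -4537
T: -1162  -2719  -5502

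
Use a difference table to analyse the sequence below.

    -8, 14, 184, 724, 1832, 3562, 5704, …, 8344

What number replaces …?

7664

Using the first 7 terms:
First differences: 22, 170, 540, 1108, 1730, 2142
Second differences: 148, 370, 568, 622, 412
Third differences: 222, 198, 54, -210
Fourth differences: -24, -144, -264
Fifth differences: -120, -120
Constant fifth difference = -120.
Extend forward: -264 − 120 = -384;  -210 − 384 = -594;  412 − 594 = -182;  2142 − 182 = 1960;  5704 + 1960 = 7664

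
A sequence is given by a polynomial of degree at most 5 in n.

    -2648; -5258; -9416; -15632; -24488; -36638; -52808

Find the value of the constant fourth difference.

-72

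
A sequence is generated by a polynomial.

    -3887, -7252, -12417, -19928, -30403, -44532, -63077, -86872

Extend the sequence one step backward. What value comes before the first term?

D1: -3365, -5165, -7511, -10475, -14129, -18545, -23795
D2: -1800, -2346, -2964, -3654, -4416, -5250
D3: -546, -618, -690, -762, -834
D4: -72, -72, -72, -72
The fourth differences are constant at -72.
Work back: -546 + 72 = -474;  -1800 + 474 = -1326;  -3365 + 1326 = -2039;  -3887 + 2039 = -1848

-1848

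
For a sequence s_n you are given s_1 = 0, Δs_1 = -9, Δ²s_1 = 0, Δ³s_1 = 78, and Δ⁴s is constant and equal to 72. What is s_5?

348

Build the table forward from the leading diagonal:
Fourth differences: 72  72  72  72  72
Third differences: 78  150  222  294  366
Second differences: 0  78  228  450  744
First differences: -9  -9  69  297  747
s: 0  -9  -18  51  348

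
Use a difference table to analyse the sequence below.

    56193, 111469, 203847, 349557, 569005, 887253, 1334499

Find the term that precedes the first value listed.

Δ: 55276, 92378, 145710, 219448, 318248, 447246
Δ²: 37102, 53332, 73738, 98800, 128998
Δ³: 16230, 20406, 25062, 30198
Δ⁴: 4176, 4656, 5136
Δ⁵: 480, 480
The fifth differences are constant at 480.
Work back: 4176 − 480 = 3696;  16230 − 3696 = 12534;  37102 − 12534 = 24568;  55276 − 24568 = 30708;  56193 − 30708 = 25485

25485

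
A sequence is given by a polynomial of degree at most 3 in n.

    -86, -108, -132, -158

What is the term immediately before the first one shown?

Δ: -22, -24, -26
Δ²: -2, -2
The second differences are constant at -2.
Work back: -22 + 2 = -20;  -86 + 20 = -66

-66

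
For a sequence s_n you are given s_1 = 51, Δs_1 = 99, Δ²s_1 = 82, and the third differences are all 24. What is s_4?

618

Build the table forward from the leading diagonal:
Third differences: 24, 24, 24, 24
Second differences: 82, 106, 130, 154
First differences: 99, 181, 287, 417
s: 51, 150, 331, 618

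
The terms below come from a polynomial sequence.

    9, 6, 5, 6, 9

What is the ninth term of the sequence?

41

First differences: -3, -1, 1, 3
Second differences: 2, 2, 2
Second differences constant at 2.
3 + 2 = 5;  9 + 5 = 14
5 + 2 = 7;  14 + 7 = 21
7 + 2 = 9;  21 + 9 = 30
9 + 2 = 11;  30 + 11 = 41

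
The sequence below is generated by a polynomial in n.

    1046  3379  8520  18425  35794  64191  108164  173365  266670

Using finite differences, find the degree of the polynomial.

5

2333, 5141, 9905, 17369, 28397, 43973, 65201, 93305
2808, 4764, 7464, 11028, 15576, 21228, 28104
1956, 2700, 3564, 4548, 5652, 6876
744, 864, 984, 1104, 1224
120, 120, 120, 120
The fifth differences are constant, so the polynomial has degree 5.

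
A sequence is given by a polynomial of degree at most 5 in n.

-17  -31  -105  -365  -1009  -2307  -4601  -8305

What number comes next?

-13905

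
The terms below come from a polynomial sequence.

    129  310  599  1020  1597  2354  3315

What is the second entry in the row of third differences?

24

D1: 181, 289, 421, 577, 757, 961
D2: 108, 132, 156, 180, 204
D3: 24, 24, 24, 24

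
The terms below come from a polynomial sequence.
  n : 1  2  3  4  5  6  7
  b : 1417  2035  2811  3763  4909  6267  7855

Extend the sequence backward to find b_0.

939

618  776  952  1146  1358  1588
158  176  194  212  230
18  18  18  18
The third differences are constant at 18.
Work back: 158 − 18 = 140;  618 − 140 = 478;  1417 − 478 = 939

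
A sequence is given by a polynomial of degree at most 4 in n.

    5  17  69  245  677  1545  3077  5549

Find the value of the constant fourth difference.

D1: 12, 52, 176, 432, 868, 1532, 2472
D2: 40, 124, 256, 436, 664, 940
D3: 84, 132, 180, 228, 276
D4: 48, 48, 48, 48

48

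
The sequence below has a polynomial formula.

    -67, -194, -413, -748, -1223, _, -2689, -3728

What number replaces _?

-1862

Using the first 5 terms:
First differences: -127  -219  -335  -475
Second differences: -92  -116  -140
Third differences: -24  -24
Constant third difference = -24.
Extend forward: -140 − 24 = -164;  -475 − 164 = -639;  -1223 − 639 = -1862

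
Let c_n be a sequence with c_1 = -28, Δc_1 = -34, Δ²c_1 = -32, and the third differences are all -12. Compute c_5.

-404

Build the table forward from the leading diagonal:
Δ³: -12, -12, -12, -12, -12
Δ²: -32, -44, -56, -68, -80
Δ: -34, -66, -110, -166, -234
c: -28, -62, -128, -238, -404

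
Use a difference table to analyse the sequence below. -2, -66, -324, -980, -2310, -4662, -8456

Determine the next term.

-64, -258, -656, -1330, -2352, -3794
-194, -398, -674, -1022, -1442
-204, -276, -348, -420
-72, -72, -72
The fourth differences are constant (-72).
-420 − 72 = -492;  -1442 − 492 = -1934;  -3794 − 1934 = -5728;  -8456 − 5728 = -14184

-14184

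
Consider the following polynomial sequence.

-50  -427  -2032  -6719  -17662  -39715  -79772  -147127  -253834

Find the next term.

-415067

D1: -377, -1605, -4687, -10943, -22053, -40057, -67355, -106707
D2: -1228, -3082, -6256, -11110, -18004, -27298, -39352
D3: -1854, -3174, -4854, -6894, -9294, -12054
D4: -1320, -1680, -2040, -2400, -2760
D5: -360, -360, -360, -360
Constant fifth difference = -360, so extend:
-2760 − 360 = -3120;  -12054 − 3120 = -15174;  -39352 − 15174 = -54526;  -106707 − 54526 = -161233;  -253834 − 161233 = -415067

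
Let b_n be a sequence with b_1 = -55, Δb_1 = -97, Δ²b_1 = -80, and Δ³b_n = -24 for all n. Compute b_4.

-610

Build the table forward from the leading diagonal:
Δ³: -24  -24  -24  -24
Δ²: -80  -104  -128  -152
Δ: -97  -177  -281  -409
b: -55  -152  -329  -610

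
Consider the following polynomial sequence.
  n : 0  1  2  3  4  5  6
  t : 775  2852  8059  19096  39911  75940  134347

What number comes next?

D1: 2077, 5207, 11037, 20815, 36029, 58407
D2: 3130, 5830, 9778, 15214, 22378
D3: 2700, 3948, 5436, 7164
D4: 1248, 1488, 1728
D5: 240, 240
The fifth differences are constant (240).
1728 + 240 = 1968;  7164 + 1968 = 9132;  22378 + 9132 = 31510;  58407 + 31510 = 89917;  134347 + 89917 = 224264

224264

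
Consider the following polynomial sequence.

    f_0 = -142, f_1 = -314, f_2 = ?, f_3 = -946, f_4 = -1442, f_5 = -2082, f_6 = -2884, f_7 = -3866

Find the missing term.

Using the last 5 terms:
-496  -640  -802  -982
-144  -162  -180
-18  -18
Constant third difference = -18.
Extend backward: -144 + 18 = -126;  -496 + 126 = -370;  -946 + 370 = -576

-576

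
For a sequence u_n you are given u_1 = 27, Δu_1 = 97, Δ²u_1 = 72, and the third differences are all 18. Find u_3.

293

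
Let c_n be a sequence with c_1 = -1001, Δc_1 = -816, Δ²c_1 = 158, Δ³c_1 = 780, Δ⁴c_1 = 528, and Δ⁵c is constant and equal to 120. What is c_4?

Build the table forward from the leading diagonal:
D5: 120, 120, 120, 120
D4: 528, 648, 768, 888
D3: 780, 1308, 1956, 2724
D2: 158, 938, 2246, 4202
D1: -816, -658, 280, 2526
c: -1001, -1817, -2475, -2195

-2195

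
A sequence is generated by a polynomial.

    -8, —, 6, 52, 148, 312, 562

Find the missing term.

-8

Using the last 5 terms:
46, 96, 164, 250
50, 68, 86
18, 18
Constant third difference = 18.
Extend backward: 50 − 18 = 32;  46 − 32 = 14;  6 − 14 = -8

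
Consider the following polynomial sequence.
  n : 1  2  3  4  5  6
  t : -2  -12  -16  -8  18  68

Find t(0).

8

D1: -10  -4  8  26  50
D2: 6  12  18  24
D3: 6  6  6
The third differences are constant at 6.
Work back: 6 − 6 = 0;  -10 + 0 = -10;  -2 + 10 = 8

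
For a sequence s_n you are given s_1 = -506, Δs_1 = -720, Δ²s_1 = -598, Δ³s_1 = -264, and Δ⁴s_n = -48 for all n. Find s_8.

Build the table forward from the leading diagonal:
Δ⁴: -48  -48  -48  -48  -48  -48  -48  -48
Δ³: -264  -312  -360  -408  -456  -504  -552  -600
Δ²: -598  -862  -1174  -1534  -1942  -2398  -2902  -3454
Δ: -720  -1318  -2180  -3354  -4888  -6830  -9228  -12130
s: -506  -1226  -2544  -4724  -8078  -12966  -19796  -29024

-29024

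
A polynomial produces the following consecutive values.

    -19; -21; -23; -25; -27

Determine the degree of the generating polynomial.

First differences: -2, -2, -2, -2
The first differences are constant, so the polynomial has degree 1.

1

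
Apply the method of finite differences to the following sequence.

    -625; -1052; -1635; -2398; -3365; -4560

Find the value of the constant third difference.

-24

Δ: -427, -583, -763, -967, -1195
Δ²: -156, -180, -204, -228
Δ³: -24, -24, -24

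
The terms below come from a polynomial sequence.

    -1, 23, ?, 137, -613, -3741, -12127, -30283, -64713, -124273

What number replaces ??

Using the last 7 terms:
-750, -3128, -8386, -18156, -34430, -59560
-2378, -5258, -9770, -16274, -25130
-2880, -4512, -6504, -8856
-1632, -1992, -2352
-360, -360
Constant fifth difference = -360.
Extend backward: -1632 + 360 = -1272;  -2880 + 1272 = -1608;  -2378 + 1608 = -770;  -750 + 770 = 20;  137 − 20 = 117

117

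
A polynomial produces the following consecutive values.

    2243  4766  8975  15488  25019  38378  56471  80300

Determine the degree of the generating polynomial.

4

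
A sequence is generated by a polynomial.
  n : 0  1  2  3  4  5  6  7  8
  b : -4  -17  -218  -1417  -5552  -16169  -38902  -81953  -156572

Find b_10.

-463634

Δ: -13  -201  -1199  -4135  -10617  -22733  -43051  -74619
Δ²: -188  -998  -2936  -6482  -12116  -20318  -31568
Δ³: -810  -1938  -3546  -5634  -8202  -11250
Δ⁴: -1128  -1608  -2088  -2568  -3048
Δ⁵: -480  -480  -480  -480
Fifth differences constant at -480.
-3048 − 480 = -3528;  -11250 − 3528 = -14778;  -31568 − 14778 = -46346;  -74619 − 46346 = -120965;  -156572 − 120965 = -277537
-3528 − 480 = -4008;  -14778 − 4008 = -18786;  -46346 − 18786 = -65132;  -120965 − 65132 = -186097;  -277537 − 186097 = -463634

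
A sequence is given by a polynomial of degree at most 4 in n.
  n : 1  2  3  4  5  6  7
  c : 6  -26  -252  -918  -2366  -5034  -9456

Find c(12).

-83286

D1: -32 , -226 , -666 , -1448 , -2668 , -4422
D2: -194 , -440 , -782 , -1220 , -1754
D3: -246 , -342 , -438 , -534
D4: -96 , -96 , -96
Fourth differences constant at -96.
-534 − 96 = -630;  -1754 − 630 = -2384;  -4422 − 2384 = -6806;  -9456 − 6806 = -16262
-630 − 96 = -726;  -2384 − 726 = -3110;  -6806 − 3110 = -9916;  -16262 − 9916 = -26178
-726 − 96 = -822;  -3110 − 822 = -3932;  -9916 − 3932 = -13848;  -26178 − 13848 = -40026
-822 − 96 = -918;  -3932 − 918 = -4850;  -13848 − 4850 = -18698;  -40026 − 18698 = -58724
-918 − 96 = -1014;  -4850 − 1014 = -5864;  -18698 − 5864 = -24562;  -58724 − 24562 = -83286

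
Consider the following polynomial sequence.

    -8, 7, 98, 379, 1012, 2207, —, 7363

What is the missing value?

4222

Using the first 6 terms:
First differences: 15, 91, 281, 633, 1195
Second differences: 76, 190, 352, 562
Third differences: 114, 162, 210
Fourth differences: 48, 48
Constant fourth difference = 48.
Extend forward: 210 + 48 = 258;  562 + 258 = 820;  1195 + 820 = 2015;  2207 + 2015 = 4222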